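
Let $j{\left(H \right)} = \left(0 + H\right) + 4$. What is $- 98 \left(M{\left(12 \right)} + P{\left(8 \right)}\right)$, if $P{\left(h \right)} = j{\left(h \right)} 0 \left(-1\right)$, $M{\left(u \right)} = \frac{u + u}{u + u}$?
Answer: $-98$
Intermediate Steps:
$j{\left(H \right)} = 4 + H$ ($j{\left(H \right)} = H + 4 = 4 + H$)
$M{\left(u \right)} = 1$ ($M{\left(u \right)} = \frac{2 u}{2 u} = 2 u \frac{1}{2 u} = 1$)
$P{\left(h \right)} = 0$ ($P{\left(h \right)} = \left(4 + h\right) 0 \left(-1\right) = 0 \left(-1\right) = 0$)
$- 98 \left(M{\left(12 \right)} + P{\left(8 \right)}\right) = - 98 \left(1 + 0\right) = \left(-98\right) 1 = -98$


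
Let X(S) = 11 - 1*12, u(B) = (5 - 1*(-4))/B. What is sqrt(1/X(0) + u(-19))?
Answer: 2*I*sqrt(133)/19 ≈ 1.214*I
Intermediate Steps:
u(B) = 9/B (u(B) = (5 + 4)/B = 9/B)
X(S) = -1 (X(S) = 11 - 12 = -1)
sqrt(1/X(0) + u(-19)) = sqrt(1/(-1) + 9/(-19)) = sqrt(-1 + 9*(-1/19)) = sqrt(-1 - 9/19) = sqrt(-28/19) = 2*I*sqrt(133)/19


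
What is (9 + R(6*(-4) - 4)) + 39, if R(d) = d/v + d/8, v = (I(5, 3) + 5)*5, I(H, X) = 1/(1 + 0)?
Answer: 1307/30 ≈ 43.567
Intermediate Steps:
I(H, X) = 1 (I(H, X) = 1/1 = 1)
v = 30 (v = (1 + 5)*5 = 6*5 = 30)
R(d) = 19*d/120 (R(d) = d/30 + d/8 = 19*d/120)
(9 + R(6*(-4) - 4)) + 39 = (9 + 19*(6*(-4) - 4)/120) + 39 = (9 + 19*(-24 - 4)/120) + 39 = (9 + (19/120)*(-28)) + 39 = (9 - 133/30) + 39 = 137/30 + 39 = 1307/30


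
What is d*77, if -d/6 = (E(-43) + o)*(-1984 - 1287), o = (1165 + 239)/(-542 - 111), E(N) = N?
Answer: -44554768566/653 ≈ -6.8231e+7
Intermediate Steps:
o = -1404/653 (o = 1404/(-653) = 1404*(-1/653) = -1404/653 ≈ -2.1501)
d = -578633358/653 (d = -6*(-43 - 1404/653)*(-1984 - 1287) = -(-176898)*(-3271)/653 = -6*96438893/653 = -578633358/653 ≈ -8.8612e+5)
d*77 = -578633358/653*77 = -44554768566/653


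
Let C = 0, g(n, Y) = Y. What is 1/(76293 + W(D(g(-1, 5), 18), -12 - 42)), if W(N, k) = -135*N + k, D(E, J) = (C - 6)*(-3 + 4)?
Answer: 1/77049 ≈ 1.2979e-5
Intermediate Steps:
D(E, J) = -6 (D(E, J) = (0 - 6)*(-3 + 4) = -6*1 = -6)
W(N, k) = k - 135*N
1/(76293 + W(D(g(-1, 5), 18), -12 - 42)) = 1/(76293 + ((-12 - 42) - 135*(-6))) = 1/(76293 + (-54 + 810)) = 1/(76293 + 756) = 1/77049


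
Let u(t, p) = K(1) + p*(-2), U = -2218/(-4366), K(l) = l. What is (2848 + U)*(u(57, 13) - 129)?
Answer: -957617122/2183 ≈ -4.3867e+5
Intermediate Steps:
U = 1109/2183 (U = -2218*(-1/4366) = 1109/2183 ≈ 0.50802)
u(t, p) = 1 - 2*p (u(t, p) = 1 + p*(-2) = 1 - 2*p)
(2848 + U)*(u(57, 13) - 129) = (2848 + 1109/2183)*((1 - 2*13) - 129) = 6218293*((1 - 26) - 129)/2183 = 6218293*(-25 - 129)/2183 = (6218293/2183)*(-154) = -957617122/2183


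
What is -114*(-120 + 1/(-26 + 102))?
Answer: 27357/2 ≈ 13679.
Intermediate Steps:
-114*(-120 + 1/(-26 + 102)) = -114*(-120 + 1/76) = -114*(-9119/76) = 27357/2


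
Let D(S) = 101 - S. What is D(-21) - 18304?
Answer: -18182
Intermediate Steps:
D(-21) - 18304 = (101 - 1*(-21)) - 18304 = (101 + 21) - 18304 = 122 - 18304 = -18182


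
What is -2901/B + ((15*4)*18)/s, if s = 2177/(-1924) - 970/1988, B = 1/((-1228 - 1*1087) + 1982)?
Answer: 1494907049547/1548539 ≈ 9.6537e+5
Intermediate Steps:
B = -1/333 (B = 1/((-1228 - 1087) + 1982) = 1/(-2315 + 1982) = 1/(-333) = -1/333 ≈ -0.0030030)
s = -1548539/956228 (s = 2177*(-1/1924) - 970*1/1988 = -2177/1924 - 485/994 = -1548539/956228 ≈ -1.6194)
-2901/B + ((15*4)*18)/s = -2901/(-1/333) + ((15*4)*18)/(-1548539/956228) = -2901*(-333) + (60*18)*(-956228/1548539) = 966033 + 1080*(-956228/1548539) = 966033 - 1032726240/1548539 = 1494907049547/1548539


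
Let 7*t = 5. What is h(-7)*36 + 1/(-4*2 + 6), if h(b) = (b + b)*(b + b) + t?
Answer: 99137/14 ≈ 7081.2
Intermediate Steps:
t = 5/7 (t = (⅐)*5 = 5/7 ≈ 0.71429)
h(b) = 5/7 + 4*b² (h(b) = (b + b)*(b + b) + 5/7 = (2*b)*(2*b) + 5/7 = 4*b² + 5/7 = 5/7 + 4*b²)
h(-7)*36 + 1/(-4*2 + 6) = (5/7 + 4*(-7)²)*36 + 1/(-4*2 + 6) = (5/7 + 4*49)*36 + 1/(-8 + 6) = (5/7 + 196)*36 + 1/(-2) = (1377/7)*36 - ½ = 49572/7 - ½ = 99137/14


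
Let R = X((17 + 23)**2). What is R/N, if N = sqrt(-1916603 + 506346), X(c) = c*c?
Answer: -2560000*I*sqrt(1410257)/1410257 ≈ -2155.7*I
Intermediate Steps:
X(c) = c**2
R = 2560000 (R = ((17 + 23)**2)**2 = (40**2)**2 = 1600**2 = 2560000)
N = I*sqrt(1410257) (N = sqrt(-1410257) = I*sqrt(1410257) ≈ 1187.5*I)
R/N = 2560000/((I*sqrt(1410257))) = 2560000*(-I*sqrt(1410257)/1410257) = -2560000*I*sqrt(1410257)/1410257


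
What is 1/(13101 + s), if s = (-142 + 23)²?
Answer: 1/27262 ≈ 3.6681e-5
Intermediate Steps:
s = 14161 (s = (-119)² = 14161)
1/(13101 + s) = 1/(13101 + 14161) = 1/27262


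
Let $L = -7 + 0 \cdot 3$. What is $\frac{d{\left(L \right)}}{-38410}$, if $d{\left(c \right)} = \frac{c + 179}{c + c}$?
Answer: $\frac{43}{134435} \approx 0.00031986$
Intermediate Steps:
$L = -7$ ($L = -7 + 0 = -7$)
$d{\left(c \right)} = \frac{179 + c}{2 c}$
$\frac{d{\left(L \right)}}{-38410} = \frac{\frac{1}{2} \frac{1}{-7} \left(179 - 7\right)}{-38410} = \frac{1}{2} \left(- \frac{1}{7}\right) 172 \left(- \frac{1}{38410}\right) = \left(- \frac{86}{7}\right) \left(- \frac{1}{38410}\right) = \frac{43}{134435}$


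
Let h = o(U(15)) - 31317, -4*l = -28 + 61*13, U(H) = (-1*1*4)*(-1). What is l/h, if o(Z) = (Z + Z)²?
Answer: 765/125012 ≈ 0.0061194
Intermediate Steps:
U(H) = 4 (U(H) = -1*4*(-1) = -4*(-1) = 4)
l = -765/4 (l = -(-28 + 61*13)/4 = -(-28 + 793)/4 = -¼*765 = -765/4 ≈ -191.25)
o(Z) = 4*Z² (o(Z) = (2*Z)² = 4*Z²)
h = -31253 (h = 4*4² - 31317 = 4*16 - 31317 = 64 - 31317 = -31253)
l/h = -765/4/(-31253) = -765/4*(-1/31253) = 765/125012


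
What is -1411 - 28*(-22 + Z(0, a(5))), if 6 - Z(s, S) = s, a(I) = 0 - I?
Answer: -963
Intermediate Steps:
a(I) = -I
Z(s, S) = 6 - s
-1411 - 28*(-22 + Z(0, a(5))) = -1411 - 28*(-22 + (6 - 1*0)) = -1411 - 28*(-22 + (6 + 0)) = -1411 - 28*(-22 + 6) = -1411 - 28*(-16) = -1411 - 1*(-448) = -1411 + 448 = -963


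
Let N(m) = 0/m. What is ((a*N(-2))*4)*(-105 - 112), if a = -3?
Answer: 0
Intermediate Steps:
N(m) = 0
((a*N(-2))*4)*(-105 - 112) = (-3*0*4)*(-105 - 112) = (0*4)*(-217) = 0*(-217) = 0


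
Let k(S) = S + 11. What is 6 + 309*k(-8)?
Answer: 933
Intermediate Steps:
k(S) = 11 + S
6 + 309*k(-8) = 6 + 309*(11 - 8) = 6 + 309*3 = 6 + 927 = 933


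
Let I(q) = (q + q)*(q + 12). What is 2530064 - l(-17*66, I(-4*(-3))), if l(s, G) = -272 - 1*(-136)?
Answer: 2530200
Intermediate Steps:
I(q) = 2*q*(12 + q) (I(q) = (2*q)*(12 + q) = 2*q*(12 + q))
l(s, G) = -136 (l(s, G) = -272 + 136 = -136)
2530064 - l(-17*66, I(-4*(-3))) = 2530064 - 1*(-136) = 2530064 + 136 = 2530200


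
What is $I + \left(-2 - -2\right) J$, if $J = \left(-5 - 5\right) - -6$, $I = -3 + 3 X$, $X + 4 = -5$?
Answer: $-30$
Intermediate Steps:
$X = -9$ ($X = -4 - 5 = -9$)
$I = -30$ ($I = -3 + 3 \left(-9\right) = -3 - 27 = -30$)
$J = -4$ ($J = \left(-5 - 5\right) + 6 = -10 + 6 = -4$)
$I + \left(-2 - -2\right) J = -30 + \left(-2 - -2\right) \left(-4\right) = -30 + \left(-2 + 2\right) \left(-4\right) = -30 + 0 \left(-4\right) = -30 + 0 = -30$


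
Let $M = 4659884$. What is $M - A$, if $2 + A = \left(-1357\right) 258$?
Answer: $5009992$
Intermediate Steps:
$A = -350108$ ($A = -2 - 350106 = -350108$)
$M - A = 4659884 - -350108 = 4659884 + 350108 = 5009992$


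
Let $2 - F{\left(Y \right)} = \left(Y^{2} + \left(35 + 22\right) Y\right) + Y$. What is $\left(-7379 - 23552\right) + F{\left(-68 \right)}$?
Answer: $-31609$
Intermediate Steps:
$F{\left(Y \right)} = 2 - Y^{2} - 58 Y$ ($F{\left(Y \right)} = 2 - \left(\left(Y^{2} + \left(35 + 22\right) Y\right) + Y\right) = 2 - \left(\left(Y^{2} + 57 Y\right) + Y\right) = 2 - \left(Y^{2} + 58 Y\right) = 2 - Y^{2} - 58 Y$)
$\left(-7379 - 23552\right) + F{\left(-68 \right)} = \left(-7379 - 23552\right) - 678 = -30931 + \left(2 - 4624 + 3944\right) = -30931 - 678 = -31609$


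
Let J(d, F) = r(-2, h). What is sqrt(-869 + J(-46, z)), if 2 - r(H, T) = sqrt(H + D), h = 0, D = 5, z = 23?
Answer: sqrt(-867 - sqrt(3)) ≈ 29.474*I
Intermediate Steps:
r(H, T) = 2 - sqrt(5 + H) (r(H, T) = 2 - sqrt(H + 5) = 2 - sqrt(5 + H))
J(d, F) = 2 - sqrt(3) (J(d, F) = 2 - sqrt(5 - 2) = 2 - sqrt(3))
sqrt(-869 + J(-46, z)) = sqrt(-869 + (2 - sqrt(3))) = sqrt(-867 - sqrt(3))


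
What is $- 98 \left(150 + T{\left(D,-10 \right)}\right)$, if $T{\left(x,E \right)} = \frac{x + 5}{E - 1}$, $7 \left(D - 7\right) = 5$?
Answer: $- \frac{160454}{11} \approx -14587.0$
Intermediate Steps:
$D = \frac{54}{7}$ ($D = 7 + \frac{1}{7} \cdot 5 = 7 + \frac{5}{7} = \frac{54}{7} \approx 7.7143$)
$T{\left(x,E \right)} = \frac{5 + x}{-1 + E}$
$- 98 \left(150 + T{\left(D,-10 \right)}\right) = - 98 \left(150 + \frac{5 + \frac{54}{7}}{-1 - 10}\right) = - 98 \left(150 + \frac{1}{-11} \cdot \frac{89}{7}\right) = - 98 \left(150 - \frac{89}{77}\right) = \left(-98\right) \frac{11461}{77} = - \frac{160454}{11}$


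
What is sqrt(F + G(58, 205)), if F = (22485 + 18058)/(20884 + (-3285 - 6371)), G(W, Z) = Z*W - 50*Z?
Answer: sqrt(51801677641)/5614 ≈ 40.541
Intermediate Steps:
G(W, Z) = -50*Z + W*Z (G(W, Z) = W*Z - 50*Z = -50*Z + W*Z)
F = 40543/11228 (F = 40543/(20884 - 9656) = 40543/11228 ≈ 3.6109)
sqrt(F + G(58, 205)) = sqrt(40543/11228 + 205*(-50 + 58)) = sqrt(40543/11228 + 205*8) = sqrt(40543/11228 + 1640) = sqrt(18454463/11228) = sqrt(51801677641)/5614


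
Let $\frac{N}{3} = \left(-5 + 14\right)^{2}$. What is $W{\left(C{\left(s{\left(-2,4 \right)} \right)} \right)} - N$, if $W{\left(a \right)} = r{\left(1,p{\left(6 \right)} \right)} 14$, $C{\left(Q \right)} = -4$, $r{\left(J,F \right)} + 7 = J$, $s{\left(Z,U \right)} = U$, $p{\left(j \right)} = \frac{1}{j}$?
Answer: $-327$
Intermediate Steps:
$r{\left(J,F \right)} = -7 + J$
$W{\left(a \right)} = -84$ ($W{\left(a \right)} = \left(-7 + 1\right) 14 = \left(-6\right) 14 = -84$)
$N = 243$ ($N = 3 \left(-5 + 14\right)^{2} = 3 \cdot 9^{2} = 3 \cdot 81 = 243$)
$W{\left(C{\left(s{\left(-2,4 \right)} \right)} \right)} - N = -84 - 243 = -327$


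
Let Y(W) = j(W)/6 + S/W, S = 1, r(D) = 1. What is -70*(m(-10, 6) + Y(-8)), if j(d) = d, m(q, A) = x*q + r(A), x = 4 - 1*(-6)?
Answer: 84385/12 ≈ 7032.1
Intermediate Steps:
x = 10 (x = 4 + 6 = 10)
m(q, A) = 1 + 10*q (m(q, A) = 10*q + 1 = 1 + 10*q)
Y(W) = 1/W + W/6 (Y(W) = W/6 + 1/W = 1/W + W/6)
-70*(m(-10, 6) + Y(-8)) = -70*((1 + 10*(-10)) + (1/(-8) + (⅙)*(-8))) = -70*((1 - 100) + (-⅛ - 4/3)) = -70*(-99 - 35/24) = -70*(-2411/24) = 84385/12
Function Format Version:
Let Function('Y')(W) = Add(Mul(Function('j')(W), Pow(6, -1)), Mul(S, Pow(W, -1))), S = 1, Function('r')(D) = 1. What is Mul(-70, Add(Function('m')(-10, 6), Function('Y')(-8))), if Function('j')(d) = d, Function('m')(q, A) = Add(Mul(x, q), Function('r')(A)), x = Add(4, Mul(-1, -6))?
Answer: Rational(84385, 12) ≈ 7032.1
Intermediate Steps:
x = 10 (x = Add(4, 6) = 10)
Function('m')(q, A) = Add(1, Mul(10, q)) (Function('m')(q, A) = Add(Mul(10, q), 1) = Add(1, Mul(10, q)))
Function('Y')(W) = Add(Pow(W, -1), Mul(Rational(1, 6), W)) (Function('Y')(W) = Add(Mul(W, Pow(6, -1)), Mul(1, Pow(W, -1))) = Add(Mul(W, Rational(1, 6)), Pow(W, -1)) = Add(Mul(Rational(1, 6), W), Pow(W, -1)) = Add(Pow(W, -1), Mul(Rational(1, 6), W)))
Mul(-70, Add(Function('m')(-10, 6), Function('Y')(-8))) = Mul(-70, Add(Add(1, Mul(10, -10)), Add(Pow(-8, -1), Mul(Rational(1, 6), -8)))) = Mul(-70, Add(Add(1, -100), Add(Rational(-1, 8), Rational(-4, 3)))) = Mul(-70, Add(-99, Rational(-35, 24))) = Mul(-70, Rational(-2411, 24)) = Rational(84385, 12)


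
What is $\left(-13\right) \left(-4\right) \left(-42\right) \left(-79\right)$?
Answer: $172536$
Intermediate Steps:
$\left(-13\right) \left(-4\right) \left(-42\right) \left(-79\right) = 52 \left(-42\right) \left(-79\right) = \left(-2184\right) \left(-79\right) = 172536$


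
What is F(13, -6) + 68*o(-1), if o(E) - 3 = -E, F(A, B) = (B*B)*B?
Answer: 56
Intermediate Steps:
F(A, B) = B³ (F(A, B) = B²*B = B³)
o(E) = 3 - E
F(13, -6) + 68*o(-1) = (-6)³ + 68*(3 - 1*(-1)) = -216 + 68*(3 + 1) = -216 + 68*4 = -216 + 272 = 56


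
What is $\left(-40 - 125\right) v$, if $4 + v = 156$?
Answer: $-25080$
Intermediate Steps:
$v = 152$ ($v = -4 + 156 = 152$)
$\left(-40 - 125\right) v = \left(-40 - 125\right) 152 = \left(-165\right) 152 = -25080$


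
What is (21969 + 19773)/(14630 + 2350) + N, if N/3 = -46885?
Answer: -398046693/2830 ≈ -1.4065e+5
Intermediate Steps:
N = -140655 (N = 3*(-46885) = -140655)
(21969 + 19773)/(14630 + 2350) + N = (21969 + 19773)/(14630 + 2350) - 140655 = 41742/16980 - 140655 = 41742*(1/16980) - 140655 = 6957/2830 - 140655 = -398046693/2830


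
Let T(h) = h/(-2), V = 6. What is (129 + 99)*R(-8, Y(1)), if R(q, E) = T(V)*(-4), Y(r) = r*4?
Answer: 2736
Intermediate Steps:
Y(r) = 4*r
T(h) = -h/2 (T(h) = h*(-1/2) = -h/2)
R(q, E) = 12 (R(q, E) = -1/2*6*(-4) = -3*(-4) = 12)
(129 + 99)*R(-8, Y(1)) = (129 + 99)*12 = 228*12 = 2736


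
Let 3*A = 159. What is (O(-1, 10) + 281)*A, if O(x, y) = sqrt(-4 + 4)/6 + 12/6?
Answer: 14999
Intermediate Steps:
A = 53 (A = (1/3)*159 = 53)
O(x, y) = 2 (O(x, y) = sqrt(0)*(1/6) + 12*(1/6) = 0*(1/6) + 2 = 0 + 2 = 2)
(O(-1, 10) + 281)*A = (2 + 281)*53 = 283*53 = 14999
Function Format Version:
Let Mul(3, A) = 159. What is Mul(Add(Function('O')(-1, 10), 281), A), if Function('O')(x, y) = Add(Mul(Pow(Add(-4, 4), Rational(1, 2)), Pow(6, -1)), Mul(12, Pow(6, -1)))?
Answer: 14999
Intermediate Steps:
A = 53 (A = Mul(Rational(1, 3), 159) = 53)
Function('O')(x, y) = 2 (Function('O')(x, y) = Add(Mul(Pow(0, Rational(1, 2)), Rational(1, 6)), Mul(12, Rational(1, 6))) = Add(Mul(0, Rational(1, 6)), 2) = Add(0, 2) = 2)
Mul(Add(Function('O')(-1, 10), 281), A) = Mul(Add(2, 281), 53) = Mul(283, 53) = 14999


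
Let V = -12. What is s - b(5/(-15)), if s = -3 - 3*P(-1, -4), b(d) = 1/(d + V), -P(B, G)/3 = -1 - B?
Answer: -108/37 ≈ -2.9189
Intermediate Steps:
P(B, G) = 3 + 3*B (P(B, G) = -3*(-1 - B) = 3 + 3*B)
b(d) = 1/(-12 + d) (b(d) = 1/(d - 12) = 1/(-12 + d))
s = -3 (s = -3 - 3*(3 + 3*(-1)) = -3 - 3*(3 - 3) = -3 - 3*0 = -3 + 0 = -3)
s - b(5/(-15)) = -3 - 1/(-12 + 5/(-15)) = -3 - 1/(-12 + 5*(-1/15)) = -3 - 1/(-12 - ⅓) = -3 - 1/(-37/3) = -3 - 1*(-3/37) = -3 + 3/37 = -108/37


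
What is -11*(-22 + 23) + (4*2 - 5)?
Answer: -8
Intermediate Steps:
-11*(-22 + 23) + (4*2 - 5) = -11*1 + (8 - 5) = -11 + 3 = -8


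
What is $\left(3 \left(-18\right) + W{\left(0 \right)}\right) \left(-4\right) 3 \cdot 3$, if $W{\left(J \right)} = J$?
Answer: $1944$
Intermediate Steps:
$\left(3 \left(-18\right) + W{\left(0 \right)}\right) \left(-4\right) 3 \cdot 3 = \left(3 \left(-18\right) + 0\right) \left(-4\right) 3 \cdot 3 = \left(-54 + 0\right) \left(\left(-12\right) 3\right) = \left(-54\right) \left(-36\right) = 1944$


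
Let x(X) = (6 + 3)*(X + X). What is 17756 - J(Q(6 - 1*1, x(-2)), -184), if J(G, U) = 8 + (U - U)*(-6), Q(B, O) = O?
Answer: 17748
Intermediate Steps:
x(X) = 18*X (x(X) = 9*(2*X) = 18*X)
J(G, U) = 8 (J(G, U) = 8 + 0*(-6) = 8 + 0 = 8)
17756 - J(Q(6 - 1*1, x(-2)), -184) = 17756 - 1*8 = 17756 - 8 = 17748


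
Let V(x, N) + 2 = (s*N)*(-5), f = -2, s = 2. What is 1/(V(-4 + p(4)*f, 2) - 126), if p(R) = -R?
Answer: -1/148 ≈ -0.0067568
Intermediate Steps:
V(x, N) = -2 - 10*N (V(x, N) = -2 + (2*N)*(-5) = -2 - 10*N)
1/(V(-4 + p(4)*f, 2) - 126) = 1/((-2 - 10*2) - 126) = 1/((-2 - 20) - 126) = 1/(-22 - 126) = 1/(-148) = -1/148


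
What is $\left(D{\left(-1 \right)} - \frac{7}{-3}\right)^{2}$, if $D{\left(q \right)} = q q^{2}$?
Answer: $\frac{16}{9} \approx 1.7778$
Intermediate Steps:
$D{\left(q \right)} = q^{3}$
$\left(D{\left(-1 \right)} - \frac{7}{-3}\right)^{2} = \left(\left(-1\right)^{3} - \frac{7}{-3}\right)^{2} = \left(-1 - - \frac{7}{3}\right)^{2} = \left(-1 + \frac{7}{3}\right)^{2} = \left(\frac{4}{3}\right)^{2} = \frac{16}{9}$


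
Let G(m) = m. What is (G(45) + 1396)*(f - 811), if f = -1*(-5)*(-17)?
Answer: -1291136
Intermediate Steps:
f = -85 (f = 5*(-17) = -85)
(G(45) + 1396)*(f - 811) = (45 + 1396)*(-85 - 811) = 1441*(-896) = -1291136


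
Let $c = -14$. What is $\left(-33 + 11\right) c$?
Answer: $308$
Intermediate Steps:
$\left(-33 + 11\right) c = \left(-33 + 11\right) \left(-14\right) = \left(-22\right) \left(-14\right) = 308$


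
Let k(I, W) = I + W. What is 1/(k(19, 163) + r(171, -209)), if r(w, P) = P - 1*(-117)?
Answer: 1/90 ≈ 0.011111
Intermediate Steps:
r(w, P) = 117 + P (r(w, P) = P + 117 = 117 + P)
1/(k(19, 163) + r(171, -209)) = 1/((19 + 163) + (117 - 209)) = 1/(182 - 92) = 1/90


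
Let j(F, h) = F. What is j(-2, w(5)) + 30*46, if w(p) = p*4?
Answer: 1378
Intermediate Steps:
w(p) = 4*p
j(-2, w(5)) + 30*46 = -2 + 30*46 = -2 + 1380 = 1378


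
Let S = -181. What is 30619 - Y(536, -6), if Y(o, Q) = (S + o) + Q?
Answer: 30270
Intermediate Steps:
Y(o, Q) = -181 + Q + o (Y(o, Q) = (-181 + o) + Q = -181 + Q + o)
30619 - Y(536, -6) = 30619 - (-181 - 6 + 536) = 30619 - 1*349 = 30619 - 349 = 30270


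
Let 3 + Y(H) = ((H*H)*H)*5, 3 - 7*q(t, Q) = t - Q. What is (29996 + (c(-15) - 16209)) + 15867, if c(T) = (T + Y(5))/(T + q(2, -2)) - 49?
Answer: 3133881/106 ≈ 29565.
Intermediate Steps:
q(t, Q) = 3/7 - t/7 + Q/7 (q(t, Q) = 3/7 - (t - Q)/7 = 3/7 + (-t/7 + Q/7) = 3/7 - t/7 + Q/7)
Y(H) = -3 + 5*H**3 (Y(H) = -3 + ((H*H)*H)*5 = -3 + (H**2*H)*5 = -3 + H**3*5 = -3 + 5*H**3)
c(T) = -49 + (622 + T)/(-1/7 + T) (c(T) = (T + (-3 + 5*5**3))/(T + (3/7 - 1/7*2 + (1/7)*(-2))) - 49 = (T + (-3 + 5*125))/(T + (3/7 - 2/7 - 2/7)) - 49 = (T + (-3 + 625))/(T - 1/7) - 49 = (T + 622)/(-1/7 + T) - 49 = (622 + T)/(-1/7 + T) - 49 = -49 + (622 + T)/(-1/7 + T))
(29996 + (c(-15) - 16209)) + 15867 = (29996 + (7*(629 - 48*(-15))/(-1 + 7*(-15)) - 16209)) + 15867 = (29996 + (7*(629 + 720)/(-1 - 105) - 16209)) + 15867 = (29996 + (7*1349/(-106) - 16209)) + 15867 = (29996 + (7*(-1/106)*1349 - 16209)) + 15867 = (29996 + (-9443/106 - 16209)) + 15867 = (29996 - 1727597/106) + 15867 = 1451979/106 + 15867 = 3133881/106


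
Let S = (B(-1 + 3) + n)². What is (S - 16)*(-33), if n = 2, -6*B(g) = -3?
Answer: 1287/4 ≈ 321.75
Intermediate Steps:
B(g) = ½ (B(g) = -⅙*(-3) = ½)
S = 25/4 (S = (½ + 2)² = (5/2)² = 25/4 ≈ 6.2500)
(S - 16)*(-33) = (25/4 - 16)*(-33) = -39/4*(-33) = 1287/4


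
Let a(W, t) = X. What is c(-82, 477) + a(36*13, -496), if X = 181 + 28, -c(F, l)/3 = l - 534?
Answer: 380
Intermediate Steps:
c(F, l) = 1602 - 3*l (c(F, l) = -3*(l - 534) = -3*(-534 + l) = 1602 - 3*l)
X = 209
a(W, t) = 209
c(-82, 477) + a(36*13, -496) = (1602 - 3*477) + 209 = (1602 - 1431) + 209 = 171 + 209 = 380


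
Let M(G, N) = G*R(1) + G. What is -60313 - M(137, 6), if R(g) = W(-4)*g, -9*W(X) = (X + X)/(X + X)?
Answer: -543913/9 ≈ -60435.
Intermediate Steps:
W(X) = -⅑ (W(X) = -(X + X)/(9*(X + X)) = -2*X/(9*(2*X)) = -2*X*1/(2*X)/9 = -⅑*1 = -⅑)
R(g) = -g/9
M(G, N) = 8*G/9 (M(G, N) = G*(-⅑*1) + G = G*(-⅑) + G = -G/9 + G = 8*G/9)
-60313 - M(137, 6) = -60313 - 8*137/9 = -60313 - 1*1096/9 = -60313 - 1096/9 = -543913/9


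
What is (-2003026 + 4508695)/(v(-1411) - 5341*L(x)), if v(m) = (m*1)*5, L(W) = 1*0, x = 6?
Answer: -2505669/7055 ≈ -355.16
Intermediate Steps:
L(W) = 0
v(m) = 5*m (v(m) = m*5 = 5*m)
(-2003026 + 4508695)/(v(-1411) - 5341*L(x)) = (-2003026 + 4508695)/(5*(-1411) - 5341*0) = 2505669/(-7055 + 0) = 2505669/(-7055) = 2505669*(-1/7055) = -2505669/7055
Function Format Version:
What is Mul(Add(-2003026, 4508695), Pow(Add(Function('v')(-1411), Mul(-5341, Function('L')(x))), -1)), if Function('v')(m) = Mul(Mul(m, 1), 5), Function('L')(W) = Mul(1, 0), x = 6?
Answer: Rational(-2505669, 7055) ≈ -355.16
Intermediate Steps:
Function('L')(W) = 0
Function('v')(m) = Mul(5, m) (Function('v')(m) = Mul(m, 5) = Mul(5, m))
Mul(Add(-2003026, 4508695), Pow(Add(Function('v')(-1411), Mul(-5341, Function('L')(x))), -1)) = Mul(Add(-2003026, 4508695), Pow(Add(Mul(5, -1411), Mul(-5341, 0)), -1)) = Mul(2505669, Pow(Add(-7055, 0), -1)) = Mul(2505669, Pow(-7055, -1)) = Mul(2505669, Rational(-1, 7055)) = Rational(-2505669, 7055)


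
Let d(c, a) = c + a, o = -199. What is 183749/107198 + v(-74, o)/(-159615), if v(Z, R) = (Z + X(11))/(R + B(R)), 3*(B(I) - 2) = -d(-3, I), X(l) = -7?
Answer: 66719254631/38923678430 ≈ 1.7141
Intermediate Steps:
d(c, a) = a + c
B(I) = 3 - I/3 (B(I) = 2 + (-(I - 3))/3 = 2 + (-(-3 + I))/3 = 2 + (3 - I)/3 = 2 + (1 - I/3) = 3 - I/3)
v(Z, R) = (-7 + Z)/(3 + 2*R/3) (v(Z, R) = (Z - 7)/(R + (3 - R/3)) = (-7 + Z)/(3 + 2*R/3))
183749/107198 + v(-74, o)/(-159615) = 183749/107198 + (3*(-7 - 74)/(9 + 2*(-199)))/(-159615) = 183749*(1/107198) + (3*(-81)/(9 - 398))*(-1/159615) = 9671/5642 + (3*(-81)/(-389))*(-1/159615) = 9671/5642 + (3*(-1/389)*(-81))*(-1/159615) = 9671/5642 + (243/389)*(-1/159615) = 9671/5642 - 27/6898915 = 66719254631/38923678430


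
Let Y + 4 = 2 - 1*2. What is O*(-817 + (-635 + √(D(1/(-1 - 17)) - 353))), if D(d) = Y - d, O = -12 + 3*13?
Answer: -39204 + 45*I*√514/2 ≈ -39204.0 + 510.11*I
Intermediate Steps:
O = 27 (O = -12 + 39 = 27)
Y = -4 (Y = -4 + (2 - 1*2) = -4 + (2 - 2) = -4 + 0 = -4)
D(d) = -4 - d
O*(-817 + (-635 + √(D(1/(-1 - 17)) - 353))) = 27*(-817 + (-635 + √((-4 - 1/(-1 - 17)) - 353))) = 27*(-817 + (-635 + √((-4 - 1/(-18)) - 353))) = 27*(-817 + (-635 + √((-4 - 1*(-1/18)) - 353))) = 27*(-817 + (-635 + √((-4 + 1/18) - 353))) = 27*(-817 + (-635 + √(-71/18 - 353))) = 27*(-817 + (-635 + √(-6425/18))) = 27*(-817 + (-635 + 5*I*√514/6)) = 27*(-1452 + 5*I*√514/6) = -39204 + 45*I*√514/2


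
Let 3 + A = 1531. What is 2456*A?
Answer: 3752768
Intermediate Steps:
A = 1528 (A = -3 + 1531 = 1528)
2456*A = 2456*1528 = 3752768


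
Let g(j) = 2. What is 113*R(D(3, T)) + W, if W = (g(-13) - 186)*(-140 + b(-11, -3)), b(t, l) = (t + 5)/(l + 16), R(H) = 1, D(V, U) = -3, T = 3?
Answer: 337453/13 ≈ 25958.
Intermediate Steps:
b(t, l) = (5 + t)/(16 + l)
W = 335984/13 (W = (2 - 186)*(-140 + (5 - 11)/(16 - 3)) = -184*(-140 - 6/13) = -184*(-1826/13) = 335984/13 ≈ 25845.)
113*R(D(3, T)) + W = 113*1 + 335984/13 = 113 + 335984/13 = 337453/13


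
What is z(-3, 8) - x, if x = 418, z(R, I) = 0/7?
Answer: -418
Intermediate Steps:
z(R, I) = 0 (z(R, I) = 0*(⅐) = 0)
z(-3, 8) - x = 0 - 1*418 = 0 - 418 = -418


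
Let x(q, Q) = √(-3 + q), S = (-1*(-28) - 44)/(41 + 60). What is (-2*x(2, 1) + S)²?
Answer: -40548/10201 + 64*I/101 ≈ -3.9749 + 0.63366*I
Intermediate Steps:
S = -16/101 (S = (28 - 44)/101 = -16*1/101 = -16/101 ≈ -0.15842)
(-2*x(2, 1) + S)² = (-2*√(-3 + 2) - 16/101)² = (-2*I - 16/101)² = (-16/101 - 2*I)²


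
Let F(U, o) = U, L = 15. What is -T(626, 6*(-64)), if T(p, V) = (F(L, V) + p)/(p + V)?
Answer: -641/242 ≈ -2.6488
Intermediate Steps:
T(p, V) = (15 + p)/(V + p) (T(p, V) = (15 + p)/(p + V) = (15 + p)/(V + p))
-T(626, 6*(-64)) = -(15 + 626)/(6*(-64) + 626) = -641/(-384 + 626) = -641/242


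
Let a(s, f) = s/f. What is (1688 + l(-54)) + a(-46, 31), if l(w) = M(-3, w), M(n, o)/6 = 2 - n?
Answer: 53212/31 ≈ 1716.5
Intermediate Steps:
M(n, o) = 12 - 6*n (M(n, o) = 6*(2 - n) = 12 - 6*n)
l(w) = 30 (l(w) = 12 - 6*(-3) = 12 + 18 = 30)
(1688 + l(-54)) + a(-46, 31) = (1688 + 30) - 46/31 = 1718 - 46*1/31 = 1718 - 46/31 = 53212/31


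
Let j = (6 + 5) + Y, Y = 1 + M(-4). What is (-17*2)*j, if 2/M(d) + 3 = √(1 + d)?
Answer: -391 + 17*I*√3/3 ≈ -391.0 + 9.815*I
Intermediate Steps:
M(d) = 2/(-3 + √(1 + d))
Y = 1 + 2/(-3 + I*√3) (Y = 1 + 2/(-3 + √(1 - 4)) = 1 + 2/(-3 + √(-3)) = 1 + 2/(-3 + I*√3) ≈ 0.5 - 0.28868*I)
j = 11 + (I + √3)/(√3 + 3*I) (j = (6 + 5) + (I + √3)/(√3 + 3*I) = 11 + (I + √3)/(√3 + 3*I) ≈ 11.5 - 0.28868*I)
(-17*2)*j = (-17*2)*(23/2 - I*√3/6) = -34*(23/2 - I*√3/6) = -391 + 17*I*√3/3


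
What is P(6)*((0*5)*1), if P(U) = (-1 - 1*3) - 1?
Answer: 0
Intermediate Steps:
P(U) = -5 (P(U) = (-1 - 3) - 1 = -4 - 1 = -5)
P(6)*((0*5)*1) = -5*0*5 = -0 = -5*0 = 0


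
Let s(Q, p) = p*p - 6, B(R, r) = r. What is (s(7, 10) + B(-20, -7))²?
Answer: 7569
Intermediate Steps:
s(Q, p) = -6 + p² (s(Q, p) = p² - 6 = -6 + p²)
(s(7, 10) + B(-20, -7))² = ((-6 + 10²) - 7)² = ((-6 + 100) - 7)² = (94 - 7)² = 87² = 7569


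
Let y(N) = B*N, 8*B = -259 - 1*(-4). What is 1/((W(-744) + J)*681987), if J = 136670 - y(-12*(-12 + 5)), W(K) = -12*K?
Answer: 2/202243926837 ≈ 9.8890e-12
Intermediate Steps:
B = -255/8 (B = (-259 - 1*(-4))/8 = (-259 + 4)/8 = (1/8)*(-255) = -255/8 ≈ -31.875)
y(N) = -255*N/8
J = 278695/2 (J = 136670 - (-255)*(-12*(-12 + 5))/8 = 136670 - (-255)*(-12*(-7))/8 = 136670 - (-255)*84/8 = 136670 - 1*(-5355/2) = 136670 + 5355/2 = 278695/2 ≈ 1.3935e+5)
1/((W(-744) + J)*681987) = 1/((-12*(-744) + 278695/2)*681987) = (1/681987)/(8928 + 278695/2) = (1/681987)/(296551/2) = (2/296551)*(1/681987) = 2/202243926837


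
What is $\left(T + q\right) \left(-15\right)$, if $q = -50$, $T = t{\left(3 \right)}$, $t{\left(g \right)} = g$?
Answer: $705$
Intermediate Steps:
$T = 3$
$\left(T + q\right) \left(-15\right) = \left(3 - 50\right) \left(-15\right) = \left(-47\right) \left(-15\right) = 705$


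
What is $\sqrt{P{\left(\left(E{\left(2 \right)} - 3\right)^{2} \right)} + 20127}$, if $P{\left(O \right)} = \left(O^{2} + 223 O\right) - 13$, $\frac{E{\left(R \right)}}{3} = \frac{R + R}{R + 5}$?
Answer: $\frac{23 \sqrt{92978}}{49} \approx 143.13$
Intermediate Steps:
$E{\left(R \right)} = \frac{6 R}{5 + R}$ ($E{\left(R \right)} = 3 \frac{R + R}{R + 5} = 3 \frac{2 R}{5 + R} = \frac{6 R}{5 + R}$)
$P{\left(O \right)} = -13 + O^{2} + 223 O$
$\sqrt{P{\left(\left(E{\left(2 \right)} - 3\right)^{2} \right)} + 20127} = \sqrt{\left(-13 + \left(\left(6 \cdot 2 \frac{1}{5 + 2} - 3\right)^{2}\right)^{2} + 223 \left(6 \cdot 2 \frac{1}{5 + 2} - 3\right)^{2}\right) + 20127} = \sqrt{\left(-13 + \left(\left(6 \cdot 2 \cdot \frac{1}{7} - 3\right)^{2}\right)^{2} + 223 \left(6 \cdot 2 \cdot \frac{1}{7} - 3\right)^{2}\right) + 20127} = \sqrt{\left(-13 + \left(\left(\frac{12}{7} - 3\right)^{2}\right)^{2} + 223 \left(\frac{12}{7} - 3\right)^{2}\right) + 20127} = \sqrt{\left(-13 + \left(\left(- \frac{9}{7}\right)^{2}\right)^{2} + 223 \left(- \frac{9}{7}\right)^{2}\right) + 20127} = \sqrt{\left(-13 + \left(\frac{81}{49}\right)^{2} + 223 \cdot \frac{81}{49}\right) + 20127} = \sqrt{\left(-13 + \frac{6561}{2401} + \frac{18063}{49}\right) + 20127} = \sqrt{\frac{860435}{2401} + 20127} = \sqrt{\frac{49185362}{2401}} = \frac{23 \sqrt{92978}}{49}$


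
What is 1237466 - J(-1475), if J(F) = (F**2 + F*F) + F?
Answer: -3112309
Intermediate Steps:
J(F) = F + 2*F**2 (J(F) = (F**2 + F**2) + F = 2*F**2 + F = F + 2*F**2)
1237466 - J(-1475) = 1237466 - (-1475)*(1 + 2*(-1475)) = 1237466 - (-1475)*(1 - 2950) = 1237466 - (-1475)*(-2949) = 1237466 - 1*4349775 = 1237466 - 4349775 = -3112309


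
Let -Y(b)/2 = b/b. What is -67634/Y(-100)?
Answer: 33817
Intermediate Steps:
Y(b) = -2 (Y(b) = -2*b/b = -2*1 = -2)
-67634/Y(-100) = -67634/(-2) = -67634*(-1/2) = 33817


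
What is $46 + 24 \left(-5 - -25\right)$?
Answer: $526$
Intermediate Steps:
$46 + 24 \left(-5 - -25\right) = 46 + 24 \left(-5 + 25\right) = 46 + 24 \cdot 20 = 46 + 480 = 526$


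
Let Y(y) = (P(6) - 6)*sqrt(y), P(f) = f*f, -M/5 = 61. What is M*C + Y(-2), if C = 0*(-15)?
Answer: 30*I*sqrt(2) ≈ 42.426*I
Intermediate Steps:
M = -305 (M = -5*61 = -305)
P(f) = f**2
C = 0
Y(y) = 30*sqrt(y) (Y(y) = (6**2 - 6)*sqrt(y) = (36 - 6)*sqrt(y) = 30*sqrt(y))
M*C + Y(-2) = -305*0 + 30*sqrt(-2) = 0 + 30*(I*sqrt(2)) = 0 + 30*I*sqrt(2) = 30*I*sqrt(2)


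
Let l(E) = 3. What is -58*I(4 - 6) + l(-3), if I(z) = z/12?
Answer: 38/3 ≈ 12.667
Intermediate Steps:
I(z) = z/12 (I(z) = z*(1/12) = z/12)
-58*I(4 - 6) + l(-3) = -29*(4 - 6)/6 + 3 = -29*(-2)/6 + 3 = -58*(-⅙) + 3 = 29/3 + 3 = 38/3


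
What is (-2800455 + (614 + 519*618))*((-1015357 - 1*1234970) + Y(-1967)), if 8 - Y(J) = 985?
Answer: 5581205495096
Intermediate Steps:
Y(J) = -977 (Y(J) = 8 - 1*985 = 8 - 985 = -977)
(-2800455 + (614 + 519*618))*((-1015357 - 1*1234970) + Y(-1967)) = (-2800455 + (614 + 519*618))*((-1015357 - 1*1234970) - 977) = (-2800455 + (614 + 320742))*((-1015357 - 1234970) - 977) = (-2800455 + 321356)*(-2250327 - 977) = -2479099*(-2251304) = 5581205495096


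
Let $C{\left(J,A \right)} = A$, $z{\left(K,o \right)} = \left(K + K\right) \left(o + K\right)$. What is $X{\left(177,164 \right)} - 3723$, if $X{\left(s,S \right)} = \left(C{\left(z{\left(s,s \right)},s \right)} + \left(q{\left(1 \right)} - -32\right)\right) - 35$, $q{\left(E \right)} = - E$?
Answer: $-3550$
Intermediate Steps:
$z{\left(K,o \right)} = 2 K \left(K + o\right)$
$X{\left(s,S \right)} = -4 + s$ ($X{\left(s,S \right)} = \left(s - -31\right) - 35 = \left(s + \left(-1 + 32\right)\right) - 35 = \left(s + 31\right) - 35 = \left(31 + s\right) - 35 = -4 + s$)
$X{\left(177,164 \right)} - 3723 = \left(-4 + 177\right) - 3723 = 173 - 3723 = -3550$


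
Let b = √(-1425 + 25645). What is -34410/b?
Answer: -3441*√6055/1211 ≈ -221.10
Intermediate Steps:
b = 2*√6055 (b = √24220 = 2*√6055 ≈ 155.63)
-34410/b = -34410*√6055/12110 = -3441*√6055/1211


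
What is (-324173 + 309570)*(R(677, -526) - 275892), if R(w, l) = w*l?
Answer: 9229008382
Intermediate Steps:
R(w, l) = l*w
(-324173 + 309570)*(R(677, -526) - 275892) = (-324173 + 309570)*(-526*677 - 275892) = -14603*(-356102 - 275892) = -14603*(-631994) = 9229008382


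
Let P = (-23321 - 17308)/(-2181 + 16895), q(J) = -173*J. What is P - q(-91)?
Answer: -231683131/14714 ≈ -15746.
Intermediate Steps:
P = -40629/14714 ≈ -2.7612
P - q(-91) = -40629/14714 - (-173)*(-91) = -40629/14714 - 1*15743 = -40629/14714 - 15743 = -231683131/14714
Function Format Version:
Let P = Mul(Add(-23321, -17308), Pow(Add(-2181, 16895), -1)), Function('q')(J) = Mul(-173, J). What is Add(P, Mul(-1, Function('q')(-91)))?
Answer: Rational(-231683131, 14714) ≈ -15746.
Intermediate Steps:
P = Rational(-40629, 14714) (P = Mul(-40629, Pow(14714, -1)) = Mul(-40629, Rational(1, 14714)) = Rational(-40629, 14714) ≈ -2.7612)
Add(P, Mul(-1, Function('q')(-91))) = Add(Rational(-40629, 14714), Mul(-1, Mul(-173, -91))) = Add(Rational(-40629, 14714), Mul(-1, 15743)) = Add(Rational(-40629, 14714), -15743) = Rational(-231683131, 14714)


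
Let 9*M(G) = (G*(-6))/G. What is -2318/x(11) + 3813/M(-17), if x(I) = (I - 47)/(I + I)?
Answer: -77453/18 ≈ -4302.9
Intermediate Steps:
x(I) = (-47 + I)/(2*I) (x(I) = (-47 + I)/((2*I)) = (-47 + I)*(1/(2*I)) = (-47 + I)/(2*I))
M(G) = -⅔ (M(G) = ((G*(-6))/G)/9 = ((-6*G)/G)/9 = (⅑)*(-6) = -⅔)
-2318/x(11) + 3813/M(-17) = -2318*22/(-47 + 11) + 3813/(-⅔) = -2318/((½)*(1/11)*(-36)) + 3813*(-3/2) = -2318/(-18/11) - 11439/2 = -2318*(-11/18) - 11439/2 = 12749/9 - 11439/2 = -77453/18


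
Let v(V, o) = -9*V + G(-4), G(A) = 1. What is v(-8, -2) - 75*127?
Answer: -9452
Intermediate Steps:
v(V, o) = 1 - 9*V (v(V, o) = -9*V + 1 = 1 - 9*V)
v(-8, -2) - 75*127 = (1 - 9*(-8)) - 75*127 = (1 + 72) - 9525 = 73 - 9525 = -9452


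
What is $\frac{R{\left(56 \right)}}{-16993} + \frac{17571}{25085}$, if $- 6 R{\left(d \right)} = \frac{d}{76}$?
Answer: $\frac{17019463766}{24297356085} \approx 0.70047$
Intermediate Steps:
$R{\left(d \right)} = - \frac{d}{456}$ ($R{\left(d \right)} = - \frac{d \frac{1}{76}}{6} = - \frac{\frac{1}{76} d}{6} = - \frac{d}{456}$)
$\frac{R{\left(56 \right)}}{-16993} + \frac{17571}{25085} = \frac{\left(- \frac{1}{456}\right) 56}{-16993} + \frac{17571}{25085} = \left(- \frac{7}{57}\right) \left(- \frac{1}{16993}\right) + 17571 \cdot \frac{1}{25085} = \frac{7}{968601} + \frac{17571}{25085} = \frac{17019463766}{24297356085}$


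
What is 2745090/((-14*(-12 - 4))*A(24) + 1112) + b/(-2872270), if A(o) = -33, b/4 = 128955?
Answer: -78878790039/180378556 ≈ -437.30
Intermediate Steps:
b = 515820 (b = 4*128955 = 515820)
2745090/((-14*(-12 - 4))*A(24) + 1112) + b/(-2872270) = 2745090/(-14*(-12 - 4)*(-33) + 1112) + 515820/(-2872270) = 2745090/(-14*(-16)*(-33) + 1112) + 515820*(-1/2872270) = 2745090/(224*(-33) + 1112) - 51582/287227 = 2745090/(-7392 + 1112) - 51582/287227 = 2745090/(-6280) - 51582/287227 = 2745090*(-1/6280) - 51582/287227 = -274509/628 - 51582/287227 = -78878790039/180378556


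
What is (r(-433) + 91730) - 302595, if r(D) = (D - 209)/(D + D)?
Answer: -91304224/433 ≈ -2.1086e+5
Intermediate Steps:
r(D) = (-209 + D)/(2*D) (r(D) = (-209 + D)/((2*D)) = (-209 + D)*(1/(2*D)) = (-209 + D)/(2*D))
(r(-433) + 91730) - 302595 = ((½)*(-209 - 433)/(-433) + 91730) - 302595 = ((½)*(-1/433)*(-642) + 91730) - 302595 = (321/433 + 91730) - 302595 = 39719411/433 - 302595 = -91304224/433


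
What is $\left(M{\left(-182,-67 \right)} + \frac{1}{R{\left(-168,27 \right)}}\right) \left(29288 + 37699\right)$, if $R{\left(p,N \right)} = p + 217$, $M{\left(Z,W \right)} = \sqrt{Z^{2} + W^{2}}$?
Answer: $\frac{66987}{49} + 66987 \sqrt{37613} \approx 1.2993 \cdot 10^{7}$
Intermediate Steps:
$M{\left(Z,W \right)} = \sqrt{W^{2} + Z^{2}}$
$R{\left(p,N \right)} = 217 + p$
$\left(M{\left(-182,-67 \right)} + \frac{1}{R{\left(-168,27 \right)}}\right) \left(29288 + 37699\right) = \left(\sqrt{\left(-67\right)^{2} + \left(-182\right)^{2}} + \frac{1}{217 - 168}\right) \left(29288 + 37699\right) = \left(\sqrt{4489 + 33124} + \frac{1}{49}\right) 66987 = \left(\sqrt{37613} + \frac{1}{49}\right) 66987 = \left(\frac{1}{49} + \sqrt{37613}\right) 66987 = \frac{66987}{49} + 66987 \sqrt{37613}$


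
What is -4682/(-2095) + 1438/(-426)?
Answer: -509039/446235 ≈ -1.1407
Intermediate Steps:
-4682/(-2095) + 1438/(-426) = -4682*(-1/2095) + 1438*(-1/426) = 4682/2095 - 719/213 = -509039/446235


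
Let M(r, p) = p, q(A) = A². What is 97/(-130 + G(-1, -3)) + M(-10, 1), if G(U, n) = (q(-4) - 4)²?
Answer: 111/14 ≈ 7.9286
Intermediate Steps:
G(U, n) = 144 (G(U, n) = ((-4)² - 4)² = (16 - 4)² = 12² = 144)
97/(-130 + G(-1, -3)) + M(-10, 1) = 97/(-130 + 144) + 1 = 97/14 + 1 = 111/14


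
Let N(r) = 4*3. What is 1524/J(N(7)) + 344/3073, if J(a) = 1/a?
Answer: 56199368/3073 ≈ 18288.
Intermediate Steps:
N(r) = 12
1524/J(N(7)) + 344/3073 = 1524/(1/12) + 344/3073 = 1524/(1/12) + 344*(1/3073) = 1524*12 + 344/3073 = 18288 + 344/3073 = 56199368/3073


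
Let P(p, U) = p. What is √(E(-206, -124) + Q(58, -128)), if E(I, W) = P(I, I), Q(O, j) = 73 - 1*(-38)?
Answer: I*√95 ≈ 9.7468*I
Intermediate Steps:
Q(O, j) = 111 (Q(O, j) = 73 + 38 = 111)
E(I, W) = I
√(E(-206, -124) + Q(58, -128)) = √(-206 + 111) = √(-95) = I*√95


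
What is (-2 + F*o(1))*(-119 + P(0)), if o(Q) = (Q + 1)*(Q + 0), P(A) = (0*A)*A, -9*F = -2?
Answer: 1666/9 ≈ 185.11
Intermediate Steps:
F = 2/9 (F = -1/9*(-2) = 2/9 ≈ 0.22222)
P(A) = 0 (P(A) = 0*A = 0)
o(Q) = Q*(1 + Q) (o(Q) = (1 + Q)*Q = Q*(1 + Q))
(-2 + F*o(1))*(-119 + P(0)) = (-2 + 2*(1*(1 + 1))/9)*(-119 + 0) = (-2 + 2*(1*2)/9)*(-119) = (-2 + (2/9)*2)*(-119) = (-2 + 4/9)*(-119) = -14/9*(-119) = 1666/9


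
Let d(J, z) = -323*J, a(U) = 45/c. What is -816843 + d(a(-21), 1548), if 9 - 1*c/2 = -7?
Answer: -26153511/32 ≈ -8.1730e+5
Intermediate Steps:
c = 32 (c = 18 - 2*(-7) = 18 + 14 = 32)
a(U) = 45/32
-816843 + d(a(-21), 1548) = -816843 - 323*45/32 = -816843 - 14535/32 = -26153511/32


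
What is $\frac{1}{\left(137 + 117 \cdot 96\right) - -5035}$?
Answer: $\frac{1}{16404} \approx 6.0961 \cdot 10^{-5}$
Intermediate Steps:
$\frac{1}{\left(137 + 117 \cdot 96\right) - -5035} = \frac{1}{\left(137 + 11232\right) + \left(-42568 + 47603\right)} = \frac{1}{11369 + 5035} = \frac{1}{16404}$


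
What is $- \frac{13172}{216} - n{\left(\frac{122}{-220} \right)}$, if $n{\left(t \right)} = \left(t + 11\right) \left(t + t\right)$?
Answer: $- \frac{4034461}{81675} \approx -49.397$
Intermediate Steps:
$n{\left(t \right)} = 2 t \left(11 + t\right)$ ($n{\left(t \right)} = \left(11 + t\right) 2 t = 2 t \left(11 + t\right)$)
$- \frac{13172}{216} - n{\left(\frac{122}{-220} \right)} = - \frac{13172}{216} - 2 \frac{122}{-220} \left(11 + \frac{122}{-220}\right) = \left(-13172\right) \frac{1}{216} - 2 \cdot 122 \left(- \frac{1}{220}\right) \left(11 + 122 \left(- \frac{1}{220}\right)\right) = - \frac{3293}{54} - 2 \left(- \frac{61}{110}\right) \left(11 - \frac{61}{110}\right) = - \frac{3293}{54} - 2 \left(- \frac{61}{110}\right) \frac{1149}{110} = - \frac{3293}{54} - - \frac{70089}{6050} = - \frac{3293}{54} + \frac{70089}{6050} = - \frac{4034461}{81675}$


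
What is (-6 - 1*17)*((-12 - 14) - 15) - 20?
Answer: 923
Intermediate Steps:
(-6 - 1*17)*((-12 - 14) - 15) - 20 = (-6 - 17)*(-26 - 15) - 20 = -23*(-41) - 20 = 943 - 20 = 923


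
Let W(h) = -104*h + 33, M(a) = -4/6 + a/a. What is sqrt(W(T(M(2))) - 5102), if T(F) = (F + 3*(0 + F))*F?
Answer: I*sqrt(46037)/3 ≈ 71.521*I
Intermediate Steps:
M(a) = 1/3 (M(a) = -4*1/6 + 1 = -2/3 + 1 = 1/3)
T(F) = 4*F**2 (T(F) = (F + 3*F)*F = (4*F)*F = 4*F**2)
W(h) = 33 - 104*h
sqrt(W(T(M(2))) - 5102) = sqrt((33 - 416*(1/3)**2) - 5102) = sqrt((33 - 416/9) - 5102) = sqrt(-119/9 - 5102) = sqrt(-46037/9) = I*sqrt(46037)/3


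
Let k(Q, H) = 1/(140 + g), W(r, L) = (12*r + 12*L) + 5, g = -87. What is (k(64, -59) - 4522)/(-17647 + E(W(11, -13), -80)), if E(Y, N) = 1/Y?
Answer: 4553635/17770582 ≈ 0.25625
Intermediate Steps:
W(r, L) = 5 + 12*L + 12*r (W(r, L) = (12*L + 12*r) + 5 = 5 + 12*L + 12*r)
k(Q, H) = 1/53 (k(Q, H) = 1/(140 - 87) = 1/53)
(k(64, -59) - 4522)/(-17647 + E(W(11, -13), -80)) = (1/53 - 4522)/(-17647 + 1/(5 + 12*(-13) + 12*11)) = -239665/(53*(-17647 + 1/(5 - 156 + 132))) = -239665/(53*(-17647 + 1/(-19))) = -239665/(53*(-17647 - 1/19)) = -239665/(53*(-335294/19)) = -239665/53*(-19/335294) = 4553635/17770582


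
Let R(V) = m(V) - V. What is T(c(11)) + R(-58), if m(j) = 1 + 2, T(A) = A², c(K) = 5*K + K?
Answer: 4417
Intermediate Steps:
c(K) = 6*K
m(j) = 3
R(V) = 3 - V
T(c(11)) + R(-58) = (6*11)² + (3 - 1*(-58)) = 66² + (3 + 58) = 4356 + 61 = 4417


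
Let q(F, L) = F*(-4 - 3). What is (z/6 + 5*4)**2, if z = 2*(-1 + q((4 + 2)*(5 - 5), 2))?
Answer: 3481/9 ≈ 386.78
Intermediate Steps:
q(F, L) = -7*F (q(F, L) = F*(-7) = -7*F)
z = -2 (z = 2*(-1 - 7*(4 + 2)*(5 - 5)) = 2*(-1 - 42*0) = 2*(-1 - 7*0) = 2*(-1 + 0) = 2*(-1) = -2)
(z/6 + 5*4)**2 = (-2/6 + 5*4)**2 = ((1/6)*(-2) + 20)**2 = (-1/3 + 20)**2 = (59/3)**2 = 3481/9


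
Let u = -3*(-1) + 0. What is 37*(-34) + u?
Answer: -1255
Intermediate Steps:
u = 3 (u = 3 + 0 = 3)
37*(-34) + u = 37*(-34) + 3 = -1258 + 3 = -1255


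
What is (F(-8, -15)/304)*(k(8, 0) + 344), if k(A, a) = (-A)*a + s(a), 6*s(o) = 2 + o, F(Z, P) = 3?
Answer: 1033/304 ≈ 3.3980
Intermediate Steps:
s(o) = 1/3 + o/6 (s(o) = (2 + o)/6 = 1/3 + o/6)
k(A, a) = 1/3 + a/6 - A*a (k(A, a) = (-A)*a + (1/3 + a/6) = -A*a + (1/3 + a/6) = 1/3 + a/6 - A*a)
(F(-8, -15)/304)*(k(8, 0) + 344) = (3/304)*((1/3 + (1/6)*0 - 1*8*0) + 344) = (3*(1/304))*((1/3 + 0 + 0) + 344) = 3*(1/3 + 344)/304 = (3/304)*(1033/3) = 1033/304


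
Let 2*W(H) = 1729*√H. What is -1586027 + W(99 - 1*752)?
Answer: -1586027 + 1729*I*√653/2 ≈ -1.586e+6 + 22091.0*I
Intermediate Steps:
W(H) = 1729*√H/2 (W(H) = (1729*√H)/2 = 1729*√H/2)
-1586027 + W(99 - 1*752) = -1586027 + 1729*√(99 - 1*752)/2 = -1586027 + 1729*√(99 - 752)/2 = -1586027 + 1729*√(-653)/2 = -1586027 + 1729*(I*√653)/2 = -1586027 + 1729*I*√653/2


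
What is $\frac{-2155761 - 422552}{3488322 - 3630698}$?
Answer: $\frac{2578313}{142376} \approx 18.109$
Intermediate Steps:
$\frac{-2155761 - 422552}{3488322 - 3630698} = - \frac{2578313}{-142376} = \left(-2578313\right) \left(- \frac{1}{142376}\right) = \frac{2578313}{142376}$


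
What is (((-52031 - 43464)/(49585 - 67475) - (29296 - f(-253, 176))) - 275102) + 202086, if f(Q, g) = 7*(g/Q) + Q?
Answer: -8440445569/82294 ≈ -1.0256e+5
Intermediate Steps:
f(Q, g) = Q + 7*g/Q (f(Q, g) = 7*g/Q + Q = Q + 7*g/Q)
(((-52031 - 43464)/(49585 - 67475) - (29296 - f(-253, 176))) - 275102) + 202086 = (((-52031 - 43464)/(49585 - 67475) - (29296 - (-253 + 7*176/(-253)))) - 275102) + 202086 = ((-95495/(-17890) - (29296 - (-253 + 7*176*(-1/253)))) - 275102) + 202086 = ((-95495*(-1/17890) - (29296 - (-253 - 112/23))) - 275102) + 202086 = ((19099/3578 - (29296 - 1*(-5931/23))) - 275102) + 202086 = ((19099/3578 - (29296 + 5931/23)) - 275102) + 202086 = ((19099/3578 - 1*679739/23) - 275102) + 202086 = ((19099/3578 - 679739/23) - 275102) + 202086 = (-2431666865/82294 - 275102) + 202086 = -25070910853/82294 + 202086 = -8440445569/82294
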